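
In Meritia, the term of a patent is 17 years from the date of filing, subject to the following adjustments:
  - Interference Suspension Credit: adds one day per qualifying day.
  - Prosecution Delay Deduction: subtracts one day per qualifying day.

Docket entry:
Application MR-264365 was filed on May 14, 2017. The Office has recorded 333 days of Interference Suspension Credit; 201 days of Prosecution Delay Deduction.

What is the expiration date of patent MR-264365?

2034-09-23

Base term: filing date + 17 years → 14 May 2034.
Interference Suspension Credit: +333 days → 12 April 2035.
Prosecution Delay Deduction: −201 days → 23 September 2034.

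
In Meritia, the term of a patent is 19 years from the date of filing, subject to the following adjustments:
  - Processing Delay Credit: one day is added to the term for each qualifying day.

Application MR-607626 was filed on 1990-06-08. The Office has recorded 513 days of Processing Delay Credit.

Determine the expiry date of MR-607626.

Base term: filing date + 19 years → 8 June 2009.
Processing Delay Credit: +513 days → 3 November 2010.

November 3, 2010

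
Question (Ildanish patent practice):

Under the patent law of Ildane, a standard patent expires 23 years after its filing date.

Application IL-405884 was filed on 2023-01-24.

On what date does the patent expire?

Filing date + 23 years → 24 January 2046.

January 24, 2046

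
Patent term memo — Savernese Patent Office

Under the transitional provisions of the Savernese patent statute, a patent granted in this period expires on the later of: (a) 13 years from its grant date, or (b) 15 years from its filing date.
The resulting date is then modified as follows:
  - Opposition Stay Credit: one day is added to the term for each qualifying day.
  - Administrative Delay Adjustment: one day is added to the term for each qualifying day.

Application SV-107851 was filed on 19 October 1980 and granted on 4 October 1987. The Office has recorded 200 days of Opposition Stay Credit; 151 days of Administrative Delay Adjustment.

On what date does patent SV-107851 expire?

(a) grant + 13 years → 4 October 2000.
(b) filing + 15 years → 19 October 1995.
Later of the two: 4 October 2000.
Opposition Stay Credit: +200 days → 22 April 2001.
Administrative Delay Adjustment: +151 days → 20 September 2001.

2001-09-20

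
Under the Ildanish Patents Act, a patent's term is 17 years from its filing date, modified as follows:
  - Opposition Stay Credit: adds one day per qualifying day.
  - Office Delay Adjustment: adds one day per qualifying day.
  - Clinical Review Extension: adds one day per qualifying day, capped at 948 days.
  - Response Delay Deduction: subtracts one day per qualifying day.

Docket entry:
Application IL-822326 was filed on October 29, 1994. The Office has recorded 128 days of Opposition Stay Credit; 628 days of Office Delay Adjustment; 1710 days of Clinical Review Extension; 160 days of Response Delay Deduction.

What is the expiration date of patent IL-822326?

Base term: filing date + 17 years → 29 October 2011.
Opposition Stay Credit: +128 days → 5 March 2012.
Office Delay Adjustment: +628 days → 23 November 2013.
Clinical Review Extension: 1710 days claimed exceeds the 948-day cap, so +948 days → 28 June 2016.
Response Delay Deduction: −160 days → 20 January 2016.

January 20, 2016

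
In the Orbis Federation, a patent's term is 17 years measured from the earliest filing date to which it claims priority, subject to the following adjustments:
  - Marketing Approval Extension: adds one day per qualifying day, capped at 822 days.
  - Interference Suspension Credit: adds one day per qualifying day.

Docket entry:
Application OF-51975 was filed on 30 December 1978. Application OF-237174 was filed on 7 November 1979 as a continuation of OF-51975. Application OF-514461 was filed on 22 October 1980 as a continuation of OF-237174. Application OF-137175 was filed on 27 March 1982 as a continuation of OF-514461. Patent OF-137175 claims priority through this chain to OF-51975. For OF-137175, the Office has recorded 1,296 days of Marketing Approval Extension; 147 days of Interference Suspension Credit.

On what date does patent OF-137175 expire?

Earliest priority filing: 30 December 1978.
Base term: 30 December 1978 + 17 years → 30 December 1995.
Marketing Approval Extension: 1296 days claimed exceeds the 822-day cap, so +822 days → 31 March 1998.
Interference Suspension Credit: +147 days → 25 August 1998.

1998-08-25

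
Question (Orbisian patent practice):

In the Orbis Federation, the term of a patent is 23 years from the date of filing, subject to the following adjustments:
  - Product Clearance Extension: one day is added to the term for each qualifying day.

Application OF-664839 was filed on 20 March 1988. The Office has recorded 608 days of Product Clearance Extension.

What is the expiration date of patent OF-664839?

November 17, 2012

Base term: filing date + 23 years → 20 March 2011.
Product Clearance Extension: +608 days → 17 November 2012.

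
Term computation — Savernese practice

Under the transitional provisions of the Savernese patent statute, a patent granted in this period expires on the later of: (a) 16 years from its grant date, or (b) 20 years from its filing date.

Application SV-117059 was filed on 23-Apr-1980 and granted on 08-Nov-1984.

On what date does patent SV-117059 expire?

2000-11-08

(a) grant + 16 years → 8 November 2000.
(b) filing + 20 years → 23 April 2000.
Later of the two: 8 November 2000.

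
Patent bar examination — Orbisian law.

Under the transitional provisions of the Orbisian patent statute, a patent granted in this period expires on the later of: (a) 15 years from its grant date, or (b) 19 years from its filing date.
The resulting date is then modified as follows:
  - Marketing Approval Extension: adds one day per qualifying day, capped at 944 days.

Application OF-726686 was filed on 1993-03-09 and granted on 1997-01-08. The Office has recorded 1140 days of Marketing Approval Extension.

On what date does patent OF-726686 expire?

2014-10-09

(a) grant + 15 years → 8 January 2012.
(b) filing + 19 years → 9 March 2012.
Later of the two: 9 March 2012.
Marketing Approval Extension: 1140 days claimed exceeds the 944-day cap, so +944 days → 9 October 2014.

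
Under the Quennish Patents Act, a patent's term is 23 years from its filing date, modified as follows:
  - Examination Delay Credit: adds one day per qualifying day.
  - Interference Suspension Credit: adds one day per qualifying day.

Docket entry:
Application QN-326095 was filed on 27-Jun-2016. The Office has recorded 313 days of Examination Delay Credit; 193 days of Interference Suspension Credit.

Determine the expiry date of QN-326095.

2040-11-14

Base term: filing date + 23 years → 27 June 2039.
Examination Delay Credit: +313 days → 5 May 2040.
Interference Suspension Credit: +193 days → 14 November 2040.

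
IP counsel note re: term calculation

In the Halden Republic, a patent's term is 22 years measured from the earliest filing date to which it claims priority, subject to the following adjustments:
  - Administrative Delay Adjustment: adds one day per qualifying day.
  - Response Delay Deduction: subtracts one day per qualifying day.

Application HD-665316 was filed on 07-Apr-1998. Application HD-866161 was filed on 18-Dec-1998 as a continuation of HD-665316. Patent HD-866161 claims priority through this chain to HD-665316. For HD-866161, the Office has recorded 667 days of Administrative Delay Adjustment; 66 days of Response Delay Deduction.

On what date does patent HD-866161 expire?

November 29, 2021

Earliest priority filing: 7 April 1998.
Base term: 7 April 1998 + 22 years → 7 April 2020.
Administrative Delay Adjustment: +667 days → 3 February 2022.
Response Delay Deduction: −66 days → 29 November 2021.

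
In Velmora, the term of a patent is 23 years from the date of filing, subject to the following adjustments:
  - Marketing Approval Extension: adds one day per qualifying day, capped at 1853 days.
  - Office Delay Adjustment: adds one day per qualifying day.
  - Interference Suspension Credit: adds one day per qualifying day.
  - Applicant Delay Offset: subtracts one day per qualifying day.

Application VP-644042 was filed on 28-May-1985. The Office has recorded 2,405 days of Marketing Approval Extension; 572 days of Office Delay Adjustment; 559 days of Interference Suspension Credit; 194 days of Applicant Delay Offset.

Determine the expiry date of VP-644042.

2016-01-17

Base term: filing date + 23 years → 28 May 2008.
Marketing Approval Extension: 2405 days claimed exceeds the 1853-day cap, so +1853 days → 24 June 2013.
Office Delay Adjustment: +572 days → 17 January 2015.
Interference Suspension Credit: +559 days → 29 July 2016.
Applicant Delay Offset: −194 days → 17 January 2016.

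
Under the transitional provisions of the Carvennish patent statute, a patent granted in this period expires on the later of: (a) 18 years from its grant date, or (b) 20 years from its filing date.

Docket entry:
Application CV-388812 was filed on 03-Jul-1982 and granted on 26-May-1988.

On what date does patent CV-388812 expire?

May 26, 2006

(a) grant + 18 years → 26 May 2006.
(b) filing + 20 years → 3 July 2002.
Later of the two: 26 May 2006.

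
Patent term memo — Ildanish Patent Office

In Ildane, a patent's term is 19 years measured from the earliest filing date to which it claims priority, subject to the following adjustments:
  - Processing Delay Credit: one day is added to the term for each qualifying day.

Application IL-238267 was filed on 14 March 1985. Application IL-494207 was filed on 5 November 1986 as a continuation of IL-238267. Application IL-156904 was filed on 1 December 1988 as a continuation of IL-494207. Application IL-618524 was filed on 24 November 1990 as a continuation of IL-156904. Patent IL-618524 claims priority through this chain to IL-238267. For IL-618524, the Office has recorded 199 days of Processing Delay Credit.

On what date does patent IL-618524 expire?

Earliest priority filing: 14 March 1985.
Base term: 14 March 1985 + 19 years → 14 March 2004.
Processing Delay Credit: +199 days → 29 September 2004.

September 29, 2004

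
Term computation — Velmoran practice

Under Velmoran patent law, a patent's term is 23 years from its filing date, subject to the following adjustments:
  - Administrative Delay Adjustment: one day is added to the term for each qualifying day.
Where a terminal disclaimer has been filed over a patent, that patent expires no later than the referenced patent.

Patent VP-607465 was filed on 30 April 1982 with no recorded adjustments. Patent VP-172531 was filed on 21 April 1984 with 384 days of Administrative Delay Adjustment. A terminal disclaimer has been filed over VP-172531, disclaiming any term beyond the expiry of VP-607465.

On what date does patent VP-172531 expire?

Natural term of VP-172531:
  Base: filing + 23 years → 21 April 2007.
  Administrative Delay Adjustment: +384 days → 9 May 2008.
Expiry of referenced patent VP-607465:
  Base: filing + 23 years → 30 April 2005.
Terminal disclaimer: VP-172531 expires on the earlier of 9 May 2008 and 30 April 2005.

April 30, 2005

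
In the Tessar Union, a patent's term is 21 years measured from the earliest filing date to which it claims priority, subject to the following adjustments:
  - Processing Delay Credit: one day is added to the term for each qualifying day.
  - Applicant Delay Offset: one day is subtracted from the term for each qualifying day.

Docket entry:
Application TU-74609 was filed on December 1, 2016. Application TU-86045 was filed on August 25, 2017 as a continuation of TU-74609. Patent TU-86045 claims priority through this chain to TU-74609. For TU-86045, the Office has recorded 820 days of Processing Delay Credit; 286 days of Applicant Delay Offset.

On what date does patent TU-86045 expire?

2039-05-19

Earliest priority filing: 1 December 2016.
Base term: 1 December 2016 + 21 years → 1 December 2037.
Processing Delay Credit: +820 days → 29 February 2040.
Applicant Delay Offset: −286 days → 19 May 2039.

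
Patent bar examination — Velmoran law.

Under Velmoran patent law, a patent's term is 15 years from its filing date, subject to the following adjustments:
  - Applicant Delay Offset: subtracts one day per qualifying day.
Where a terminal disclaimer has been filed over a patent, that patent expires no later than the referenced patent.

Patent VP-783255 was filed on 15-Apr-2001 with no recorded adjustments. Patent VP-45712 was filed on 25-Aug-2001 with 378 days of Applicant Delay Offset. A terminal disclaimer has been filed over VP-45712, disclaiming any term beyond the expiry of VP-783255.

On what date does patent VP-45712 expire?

2015-08-13

Natural term of VP-45712:
  Base: filing + 15 years → 25 August 2016.
  Applicant Delay Offset: −378 days → 13 August 2015.
Expiry of referenced patent VP-783255:
  Base: filing + 15 years → 15 April 2016.
Terminal disclaimer: VP-45712 expires on the earlier of 13 August 2015 and 15 April 2016.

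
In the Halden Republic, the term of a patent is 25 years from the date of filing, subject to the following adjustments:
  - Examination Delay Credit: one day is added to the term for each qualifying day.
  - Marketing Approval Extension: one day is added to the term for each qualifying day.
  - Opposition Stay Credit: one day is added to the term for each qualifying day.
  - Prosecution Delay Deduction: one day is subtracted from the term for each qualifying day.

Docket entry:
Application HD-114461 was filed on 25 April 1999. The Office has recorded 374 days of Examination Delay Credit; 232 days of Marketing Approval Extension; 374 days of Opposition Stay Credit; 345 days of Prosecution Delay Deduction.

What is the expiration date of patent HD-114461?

Base term: filing date + 25 years → 25 April 2024.
Examination Delay Credit: +374 days → 4 May 2025.
Marketing Approval Extension: +232 days → 22 December 2025.
Opposition Stay Credit: +374 days → 31 December 2026.
Prosecution Delay Deduction: −345 days → 20 January 2026.

January 20, 2026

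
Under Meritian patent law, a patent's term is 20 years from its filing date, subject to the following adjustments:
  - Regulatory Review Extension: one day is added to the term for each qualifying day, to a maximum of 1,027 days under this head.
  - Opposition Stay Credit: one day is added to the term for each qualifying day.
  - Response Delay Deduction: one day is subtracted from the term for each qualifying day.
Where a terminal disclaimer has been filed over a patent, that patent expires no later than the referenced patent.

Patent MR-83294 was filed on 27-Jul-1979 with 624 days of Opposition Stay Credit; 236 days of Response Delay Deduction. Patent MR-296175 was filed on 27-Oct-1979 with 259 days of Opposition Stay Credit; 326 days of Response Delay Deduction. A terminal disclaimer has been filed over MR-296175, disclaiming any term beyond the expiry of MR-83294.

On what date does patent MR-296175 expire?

Natural term of MR-296175:
  Base: filing + 20 years → 27 October 1999.
  Opposition Stay Credit: +259 days → 12 July 2000.
  Response Delay Deduction: −326 days → 21 August 1999.
Expiry of referenced patent MR-83294:
  Base: filing + 20 years → 27 July 1999.
  Opposition Stay Credit: +624 days → 11 April 2001.
  Response Delay Deduction: −236 days → 18 August 2000.
Terminal disclaimer: MR-296175 expires on the earlier of 21 August 1999 and 18 August 2000.

August 21, 1999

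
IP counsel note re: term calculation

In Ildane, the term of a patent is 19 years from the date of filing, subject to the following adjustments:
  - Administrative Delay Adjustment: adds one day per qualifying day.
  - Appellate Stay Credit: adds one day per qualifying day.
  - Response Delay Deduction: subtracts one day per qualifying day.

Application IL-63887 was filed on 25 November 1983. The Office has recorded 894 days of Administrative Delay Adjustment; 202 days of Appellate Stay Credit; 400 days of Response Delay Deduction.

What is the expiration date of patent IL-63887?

October 21, 2004

Base term: filing date + 19 years → 25 November 2002.
Administrative Delay Adjustment: +894 days → 7 May 2005.
Appellate Stay Credit: +202 days → 25 November 2005.
Response Delay Deduction: −400 days → 21 October 2004.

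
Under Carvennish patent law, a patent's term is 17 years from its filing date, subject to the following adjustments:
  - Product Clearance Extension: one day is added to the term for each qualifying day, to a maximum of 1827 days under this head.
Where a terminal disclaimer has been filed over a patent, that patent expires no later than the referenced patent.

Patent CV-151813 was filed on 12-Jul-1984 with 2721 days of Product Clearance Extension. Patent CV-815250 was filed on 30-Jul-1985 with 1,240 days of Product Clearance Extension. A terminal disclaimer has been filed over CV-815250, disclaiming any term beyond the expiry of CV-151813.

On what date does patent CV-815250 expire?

Natural term of CV-815250:
  Base: filing + 17 years → 30 July 2002.
  Product Clearance Extension: 1240 days (within the 1827-day cap) → +1240 days → 21 December 2005.
Expiry of referenced patent CV-151813:
  Base: filing + 17 years → 12 July 2001.
  Product Clearance Extension: 2721 days claimed exceeds the 1827-day cap, so +1827 days → 13 July 2006.
Terminal disclaimer: CV-815250 expires on the earlier of 21 December 2005 and 13 July 2006.

December 21, 2005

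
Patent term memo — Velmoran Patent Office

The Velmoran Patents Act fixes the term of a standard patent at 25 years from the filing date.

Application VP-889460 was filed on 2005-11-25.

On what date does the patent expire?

Filing date + 25 years → 25 November 2030.

November 25, 2030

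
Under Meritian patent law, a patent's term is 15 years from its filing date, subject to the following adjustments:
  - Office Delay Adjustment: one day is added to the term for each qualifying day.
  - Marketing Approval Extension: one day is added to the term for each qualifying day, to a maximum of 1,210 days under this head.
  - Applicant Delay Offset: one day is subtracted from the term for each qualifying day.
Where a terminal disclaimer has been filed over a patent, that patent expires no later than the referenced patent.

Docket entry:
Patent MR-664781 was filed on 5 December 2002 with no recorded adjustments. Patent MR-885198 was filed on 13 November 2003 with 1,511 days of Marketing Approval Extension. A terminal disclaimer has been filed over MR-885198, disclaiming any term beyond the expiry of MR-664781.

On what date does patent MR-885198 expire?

2017-12-05

Natural term of MR-885198:
  Base: filing + 15 years → 13 November 2018.
  Marketing Approval Extension: 1511 days claimed exceeds the 1210-day cap, so +1210 days → 7 March 2022.
Expiry of referenced patent MR-664781:
  Base: filing + 15 years → 5 December 2017.
Terminal disclaimer: MR-885198 expires on the earlier of 7 March 2022 and 5 December 2017.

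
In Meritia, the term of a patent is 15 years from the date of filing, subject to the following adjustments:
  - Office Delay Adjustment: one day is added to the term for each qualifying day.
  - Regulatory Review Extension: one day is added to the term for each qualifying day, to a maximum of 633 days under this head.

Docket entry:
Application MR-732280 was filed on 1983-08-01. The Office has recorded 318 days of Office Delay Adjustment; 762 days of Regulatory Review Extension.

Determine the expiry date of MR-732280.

2001-03-09

Base term: filing date + 15 years → 1 August 1998.
Office Delay Adjustment: +318 days → 15 June 1999.
Regulatory Review Extension: 762 days claimed exceeds the 633-day cap, so +633 days → 9 March 2001.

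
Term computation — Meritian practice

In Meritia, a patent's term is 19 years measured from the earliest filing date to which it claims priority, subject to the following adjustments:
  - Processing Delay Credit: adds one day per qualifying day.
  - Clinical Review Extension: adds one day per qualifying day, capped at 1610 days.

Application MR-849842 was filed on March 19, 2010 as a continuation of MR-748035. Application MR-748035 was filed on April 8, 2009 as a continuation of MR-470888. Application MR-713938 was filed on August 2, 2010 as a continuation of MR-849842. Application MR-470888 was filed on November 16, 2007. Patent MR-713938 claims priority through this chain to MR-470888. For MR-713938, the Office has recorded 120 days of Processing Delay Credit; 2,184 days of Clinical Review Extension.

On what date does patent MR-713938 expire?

2031-08-12

Earliest priority filing: 16 November 2007.
Base term: 16 November 2007 + 19 years → 16 November 2026.
Processing Delay Credit: +120 days → 16 March 2027.
Clinical Review Extension: 2184 days claimed exceeds the 1610-day cap, so +1610 days → 12 August 2031.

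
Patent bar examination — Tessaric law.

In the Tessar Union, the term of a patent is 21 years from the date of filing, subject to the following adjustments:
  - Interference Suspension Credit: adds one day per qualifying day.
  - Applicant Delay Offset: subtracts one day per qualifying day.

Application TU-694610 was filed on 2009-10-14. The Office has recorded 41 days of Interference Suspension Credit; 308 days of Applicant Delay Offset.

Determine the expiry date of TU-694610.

Base term: filing date + 21 years → 14 October 2030.
Interference Suspension Credit: +41 days → 24 November 2030.
Applicant Delay Offset: −308 days → 20 January 2030.

January 20, 2030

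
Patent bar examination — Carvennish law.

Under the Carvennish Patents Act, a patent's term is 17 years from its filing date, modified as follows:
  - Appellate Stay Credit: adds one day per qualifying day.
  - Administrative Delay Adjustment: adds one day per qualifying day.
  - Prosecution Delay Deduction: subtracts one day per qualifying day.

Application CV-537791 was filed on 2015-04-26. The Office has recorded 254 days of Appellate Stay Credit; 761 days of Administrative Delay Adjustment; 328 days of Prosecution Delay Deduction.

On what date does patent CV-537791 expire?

March 14, 2034

Base term: filing date + 17 years → 26 April 2032.
Appellate Stay Credit: +254 days → 5 January 2033.
Administrative Delay Adjustment: +761 days → 5 February 2035.
Prosecution Delay Deduction: −328 days → 14 March 2034.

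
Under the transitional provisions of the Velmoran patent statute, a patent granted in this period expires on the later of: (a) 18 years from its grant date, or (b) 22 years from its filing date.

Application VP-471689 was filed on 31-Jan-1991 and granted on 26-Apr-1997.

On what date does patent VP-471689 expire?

2015-04-26

(a) grant + 18 years → 26 April 2015.
(b) filing + 22 years → 31 January 2013.
Later of the two: 26 April 2015.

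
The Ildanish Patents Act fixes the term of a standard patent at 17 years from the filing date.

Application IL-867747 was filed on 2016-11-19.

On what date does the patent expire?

Filing date + 17 years → 19 November 2033.

2033-11-19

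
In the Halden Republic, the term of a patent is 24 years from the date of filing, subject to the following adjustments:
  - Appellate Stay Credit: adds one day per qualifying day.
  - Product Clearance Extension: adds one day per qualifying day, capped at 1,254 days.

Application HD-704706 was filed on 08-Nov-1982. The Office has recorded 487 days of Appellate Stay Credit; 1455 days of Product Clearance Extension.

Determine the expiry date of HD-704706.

Base term: filing date + 24 years → 8 November 2006.
Appellate Stay Credit: +487 days → 9 March 2008.
Product Clearance Extension: 1455 days claimed exceeds the 1254-day cap, so +1254 days → 15 August 2011.

August 15, 2011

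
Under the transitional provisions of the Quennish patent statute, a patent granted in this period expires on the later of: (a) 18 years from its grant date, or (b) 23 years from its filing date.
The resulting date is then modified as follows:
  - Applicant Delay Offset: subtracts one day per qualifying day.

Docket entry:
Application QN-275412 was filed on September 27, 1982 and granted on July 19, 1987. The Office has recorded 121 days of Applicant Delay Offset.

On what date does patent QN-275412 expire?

May 29, 2005

(a) grant + 18 years → 19 July 2005.
(b) filing + 23 years → 27 September 2005.
Later of the two: 27 September 2005.
Applicant Delay Offset: −121 days → 29 May 2005.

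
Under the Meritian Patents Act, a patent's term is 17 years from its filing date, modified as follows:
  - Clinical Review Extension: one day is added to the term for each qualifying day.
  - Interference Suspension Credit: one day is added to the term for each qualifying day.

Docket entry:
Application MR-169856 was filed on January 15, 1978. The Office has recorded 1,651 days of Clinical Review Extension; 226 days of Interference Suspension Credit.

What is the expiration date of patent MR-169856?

2000-03-06

Base term: filing date + 17 years → 15 January 1995.
Clinical Review Extension: +1651 days → 24 July 1999.
Interference Suspension Credit: +226 days → 6 March 2000.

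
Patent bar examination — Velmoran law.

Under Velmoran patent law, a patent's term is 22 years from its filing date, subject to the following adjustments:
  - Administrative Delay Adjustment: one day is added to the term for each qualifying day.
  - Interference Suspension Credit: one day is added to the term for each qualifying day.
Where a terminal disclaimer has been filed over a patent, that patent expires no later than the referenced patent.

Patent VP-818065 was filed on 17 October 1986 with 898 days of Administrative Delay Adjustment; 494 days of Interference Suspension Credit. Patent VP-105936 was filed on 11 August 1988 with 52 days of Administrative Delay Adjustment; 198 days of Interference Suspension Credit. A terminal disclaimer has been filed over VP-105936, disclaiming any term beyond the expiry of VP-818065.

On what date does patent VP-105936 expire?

Natural term of VP-105936:
  Base: filing + 22 years → 11 August 2010.
  Administrative Delay Adjustment: +52 days → 2 October 2010.
  Interference Suspension Credit: +198 days → 18 April 2011.
Expiry of referenced patent VP-818065:
  Base: filing + 22 years → 17 October 2008.
  Administrative Delay Adjustment: +898 days → 3 April 2011.
  Interference Suspension Credit: +494 days → 9 August 2012.
Terminal disclaimer: VP-105936 expires on the earlier of 18 April 2011 and 9 August 2012.

2011-04-18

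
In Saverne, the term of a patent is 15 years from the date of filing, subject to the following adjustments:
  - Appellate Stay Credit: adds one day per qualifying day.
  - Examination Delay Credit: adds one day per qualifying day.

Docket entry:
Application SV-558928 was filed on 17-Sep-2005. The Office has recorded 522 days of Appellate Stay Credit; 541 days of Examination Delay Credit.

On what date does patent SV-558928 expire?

Base term: filing date + 15 years → 17 September 2020.
Appellate Stay Credit: +522 days → 21 February 2022.
Examination Delay Credit: +541 days → 16 August 2023.

2023-08-16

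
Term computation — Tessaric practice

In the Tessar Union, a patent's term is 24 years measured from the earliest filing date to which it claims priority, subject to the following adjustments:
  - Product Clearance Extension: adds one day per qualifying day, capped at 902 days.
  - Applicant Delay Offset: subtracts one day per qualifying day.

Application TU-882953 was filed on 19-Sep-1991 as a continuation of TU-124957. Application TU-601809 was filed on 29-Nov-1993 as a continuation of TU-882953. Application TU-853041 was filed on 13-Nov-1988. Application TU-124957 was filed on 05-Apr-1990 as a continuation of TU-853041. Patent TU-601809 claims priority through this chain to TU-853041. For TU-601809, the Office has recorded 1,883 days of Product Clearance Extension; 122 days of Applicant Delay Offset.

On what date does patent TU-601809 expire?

Earliest priority filing: 13 November 1988.
Base term: 13 November 1988 + 24 years → 13 November 2012.
Product Clearance Extension: 1883 days claimed exceeds the 902-day cap, so +902 days → 4 May 2015.
Applicant Delay Offset: −122 days → 2 January 2015.

2015-01-02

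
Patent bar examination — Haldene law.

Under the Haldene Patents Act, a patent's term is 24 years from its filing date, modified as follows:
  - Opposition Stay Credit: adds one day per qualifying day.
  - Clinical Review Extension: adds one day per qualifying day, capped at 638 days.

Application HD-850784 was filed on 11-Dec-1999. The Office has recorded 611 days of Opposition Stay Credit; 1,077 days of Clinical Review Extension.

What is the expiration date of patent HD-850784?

May 13, 2027

Base term: filing date + 24 years → 11 December 2023.
Opposition Stay Credit: +611 days → 13 August 2025.
Clinical Review Extension: 1077 days claimed exceeds the 638-day cap, so +638 days → 13 May 2027.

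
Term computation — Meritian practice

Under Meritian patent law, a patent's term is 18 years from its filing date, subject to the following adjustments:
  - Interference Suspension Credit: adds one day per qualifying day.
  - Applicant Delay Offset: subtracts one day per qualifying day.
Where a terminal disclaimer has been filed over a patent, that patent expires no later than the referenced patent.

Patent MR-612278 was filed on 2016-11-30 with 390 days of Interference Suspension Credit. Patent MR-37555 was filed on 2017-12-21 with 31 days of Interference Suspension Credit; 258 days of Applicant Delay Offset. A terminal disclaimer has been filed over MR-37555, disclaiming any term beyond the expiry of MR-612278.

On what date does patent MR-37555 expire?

2035-05-08

Natural term of MR-37555:
  Base: filing + 18 years → 21 December 2035.
  Interference Suspension Credit: +31 days → 21 January 2036.
  Applicant Delay Offset: −258 days → 8 May 2035.
Expiry of referenced patent MR-612278:
  Base: filing + 18 years → 30 November 2034.
  Interference Suspension Credit: +390 days → 25 December 2035.
Terminal disclaimer: MR-37555 expires on the earlier of 8 May 2035 and 25 December 2035.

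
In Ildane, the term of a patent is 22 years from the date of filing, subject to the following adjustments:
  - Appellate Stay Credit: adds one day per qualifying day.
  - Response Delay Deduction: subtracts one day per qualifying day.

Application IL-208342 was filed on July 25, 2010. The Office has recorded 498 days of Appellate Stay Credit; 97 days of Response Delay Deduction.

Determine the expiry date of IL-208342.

2033-08-30

Base term: filing date + 22 years → 25 July 2032.
Appellate Stay Credit: +498 days → 5 December 2033.
Response Delay Deduction: −97 days → 30 August 2033.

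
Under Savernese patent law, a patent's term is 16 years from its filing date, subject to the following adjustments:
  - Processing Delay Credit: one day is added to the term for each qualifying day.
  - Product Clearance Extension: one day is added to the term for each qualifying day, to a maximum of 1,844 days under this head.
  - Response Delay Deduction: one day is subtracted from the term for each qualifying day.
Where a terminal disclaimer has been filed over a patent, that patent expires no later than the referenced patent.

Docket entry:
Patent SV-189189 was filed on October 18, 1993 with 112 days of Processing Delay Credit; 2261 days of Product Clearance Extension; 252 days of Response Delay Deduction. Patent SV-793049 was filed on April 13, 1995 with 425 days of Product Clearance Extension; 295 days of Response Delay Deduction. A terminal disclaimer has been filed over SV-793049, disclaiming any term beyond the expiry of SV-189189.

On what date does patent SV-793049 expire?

2011-08-21

Natural term of SV-793049:
  Base: filing + 16 years → 13 April 2011.
  Product Clearance Extension: 425 days (within the 1844-day cap) → +425 days → 11 June 2012.
  Response Delay Deduction: −295 days → 21 August 2011.
Expiry of referenced patent SV-189189:
  Base: filing + 16 years → 18 October 2009.
  Processing Delay Credit: +112 days → 7 February 2010.
  Product Clearance Extension: 2261 days claimed exceeds the 1844-day cap, so +1844 days → 25 February 2015.
  Response Delay Deduction: −252 days → 18 June 2014.
Terminal disclaimer: SV-793049 expires on the earlier of 21 August 2011 and 18 June 2014.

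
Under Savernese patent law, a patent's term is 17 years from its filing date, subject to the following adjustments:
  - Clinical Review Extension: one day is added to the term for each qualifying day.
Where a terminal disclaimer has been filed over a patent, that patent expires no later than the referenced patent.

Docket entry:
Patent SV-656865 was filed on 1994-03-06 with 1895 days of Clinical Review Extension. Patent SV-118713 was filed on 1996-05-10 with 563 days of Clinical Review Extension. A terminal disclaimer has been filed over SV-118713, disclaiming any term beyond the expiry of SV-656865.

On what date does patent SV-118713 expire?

November 24, 2014

Natural term of SV-118713:
  Base: filing + 17 years → 10 May 2013.
  Clinical Review Extension: +563 days → 24 November 2014.
Expiry of referenced patent SV-656865:
  Base: filing + 17 years → 6 March 2011.
  Clinical Review Extension: +1895 days → 13 May 2016.
Terminal disclaimer: SV-118713 expires on the earlier of 24 November 2014 and 13 May 2016.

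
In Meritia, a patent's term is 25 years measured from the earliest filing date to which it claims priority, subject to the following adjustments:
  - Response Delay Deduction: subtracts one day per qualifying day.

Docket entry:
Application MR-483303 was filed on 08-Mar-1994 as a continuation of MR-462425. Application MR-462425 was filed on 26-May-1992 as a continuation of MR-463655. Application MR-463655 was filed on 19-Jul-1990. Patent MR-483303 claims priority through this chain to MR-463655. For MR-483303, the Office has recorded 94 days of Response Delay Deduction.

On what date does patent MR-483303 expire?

Earliest priority filing: 19 July 1990.
Base term: 19 July 1990 + 25 years → 19 July 2015.
Response Delay Deduction: −94 days → 16 April 2015.

2015-04-16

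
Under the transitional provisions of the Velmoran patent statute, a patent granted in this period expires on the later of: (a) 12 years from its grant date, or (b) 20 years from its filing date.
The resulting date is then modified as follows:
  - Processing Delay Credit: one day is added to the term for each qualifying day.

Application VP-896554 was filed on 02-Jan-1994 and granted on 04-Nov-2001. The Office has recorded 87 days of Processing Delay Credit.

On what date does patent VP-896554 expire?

2014-03-30

(a) grant + 12 years → 4 November 2013.
(b) filing + 20 years → 2 January 2014.
Later of the two: 2 January 2014.
Processing Delay Credit: +87 days → 30 March 2014.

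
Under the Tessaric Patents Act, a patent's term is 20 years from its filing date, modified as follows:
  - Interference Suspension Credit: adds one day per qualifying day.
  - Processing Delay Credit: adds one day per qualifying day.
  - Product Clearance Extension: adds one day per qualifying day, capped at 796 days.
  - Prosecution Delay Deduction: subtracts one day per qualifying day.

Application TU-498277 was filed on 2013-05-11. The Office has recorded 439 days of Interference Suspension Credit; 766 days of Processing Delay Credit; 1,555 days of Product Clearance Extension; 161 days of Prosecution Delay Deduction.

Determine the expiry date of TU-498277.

Base term: filing date + 20 years → 11 May 2033.
Interference Suspension Credit: +439 days → 24 July 2034.
Processing Delay Credit: +766 days → 28 August 2036.
Product Clearance Extension: 1555 days claimed exceeds the 796-day cap, so +796 days → 2 November 2038.
Prosecution Delay Deduction: −161 days → 25 May 2038.

May 25, 2038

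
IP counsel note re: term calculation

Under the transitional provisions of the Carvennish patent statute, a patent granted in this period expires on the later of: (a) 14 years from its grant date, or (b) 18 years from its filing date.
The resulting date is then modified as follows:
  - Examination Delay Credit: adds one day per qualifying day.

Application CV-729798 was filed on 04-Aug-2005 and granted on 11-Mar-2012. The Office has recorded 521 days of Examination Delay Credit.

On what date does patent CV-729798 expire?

(a) grant + 14 years → 11 March 2026.
(b) filing + 18 years → 4 August 2023.
Later of the two: 11 March 2026.
Examination Delay Credit: +521 days → 14 August 2027.

2027-08-14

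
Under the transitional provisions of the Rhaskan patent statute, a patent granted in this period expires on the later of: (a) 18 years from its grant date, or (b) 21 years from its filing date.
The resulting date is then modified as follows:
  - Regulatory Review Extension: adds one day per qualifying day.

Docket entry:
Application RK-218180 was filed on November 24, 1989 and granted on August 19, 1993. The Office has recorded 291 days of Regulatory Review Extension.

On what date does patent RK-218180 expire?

(a) grant + 18 years → 19 August 2011.
(b) filing + 21 years → 24 November 2010.
Later of the two: 19 August 2011.
Regulatory Review Extension: +291 days → 5 June 2012.

2012-06-05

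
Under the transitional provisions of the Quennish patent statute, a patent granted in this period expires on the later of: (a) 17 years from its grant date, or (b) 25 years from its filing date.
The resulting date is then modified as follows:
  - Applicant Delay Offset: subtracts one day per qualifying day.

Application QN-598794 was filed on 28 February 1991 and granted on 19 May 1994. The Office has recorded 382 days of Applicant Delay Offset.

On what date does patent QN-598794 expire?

February 11, 2015

(a) grant + 17 years → 19 May 2011.
(b) filing + 25 years → 28 February 2016.
Later of the two: 28 February 2016.
Applicant Delay Offset: −382 days → 11 February 2015.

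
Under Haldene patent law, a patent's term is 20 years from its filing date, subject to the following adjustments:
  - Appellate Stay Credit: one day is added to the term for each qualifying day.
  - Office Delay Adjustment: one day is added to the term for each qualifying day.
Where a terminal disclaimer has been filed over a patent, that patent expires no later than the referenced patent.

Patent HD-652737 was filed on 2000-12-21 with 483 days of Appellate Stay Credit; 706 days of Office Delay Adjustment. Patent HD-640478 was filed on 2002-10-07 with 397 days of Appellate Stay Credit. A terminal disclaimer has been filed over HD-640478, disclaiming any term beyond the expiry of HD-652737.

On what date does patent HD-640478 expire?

November 8, 2023

Natural term of HD-640478:
  Base: filing + 20 years → 7 October 2022.
  Appellate Stay Credit: +397 days → 8 November 2023.
Expiry of referenced patent HD-652737:
  Base: filing + 20 years → 21 December 2020.
  Appellate Stay Credit: +483 days → 18 April 2022.
  Office Delay Adjustment: +706 days → 24 March 2024.
Terminal disclaimer: HD-640478 expires on the earlier of 8 November 2023 and 24 March 2024.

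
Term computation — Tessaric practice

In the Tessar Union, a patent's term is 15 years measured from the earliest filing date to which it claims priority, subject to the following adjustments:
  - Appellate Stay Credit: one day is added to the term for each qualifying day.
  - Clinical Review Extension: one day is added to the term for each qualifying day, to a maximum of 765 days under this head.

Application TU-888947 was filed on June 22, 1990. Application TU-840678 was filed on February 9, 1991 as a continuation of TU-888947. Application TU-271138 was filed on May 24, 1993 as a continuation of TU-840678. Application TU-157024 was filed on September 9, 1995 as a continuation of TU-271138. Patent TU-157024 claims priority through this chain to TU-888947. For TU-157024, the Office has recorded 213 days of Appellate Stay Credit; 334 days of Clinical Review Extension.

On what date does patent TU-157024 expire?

Earliest priority filing: 22 June 1990.
Base term: 22 June 1990 + 15 years → 22 June 2005.
Appellate Stay Credit: +213 days → 21 January 2006.
Clinical Review Extension: 334 days (within the 765-day cap) → +334 days → 21 December 2006.

December 21, 2006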